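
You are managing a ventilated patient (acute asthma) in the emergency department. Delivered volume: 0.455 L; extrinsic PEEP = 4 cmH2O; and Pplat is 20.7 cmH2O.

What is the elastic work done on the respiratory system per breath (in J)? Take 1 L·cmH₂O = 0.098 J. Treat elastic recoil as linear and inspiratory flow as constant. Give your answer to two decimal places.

Elastic work ≈ ½ × (Pplat − PEEP) × Vt = 0.5 × (20.7 − 4) × 0.455 L = 0.5 × 16.7 × 0.455 = 3.799 L·cmH2O.
× 0.098 J/(L·cmH2O) → 0.3723 J.

0.37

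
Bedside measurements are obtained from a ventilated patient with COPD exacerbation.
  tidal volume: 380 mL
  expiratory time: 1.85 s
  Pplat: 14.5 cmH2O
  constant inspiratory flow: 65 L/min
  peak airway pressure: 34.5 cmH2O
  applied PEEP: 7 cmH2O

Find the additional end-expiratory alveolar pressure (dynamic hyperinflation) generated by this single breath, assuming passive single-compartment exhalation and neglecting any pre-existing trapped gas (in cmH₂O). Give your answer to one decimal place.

1.0

Flow: 65 L/min ÷ 60 = 1.0833 L/s.
R = (PIP − Pplat)/V̇ = (34.5 − 14.5) / 1.0833 = 20.0/1.0833 = 18.462 cmH2O·s/L.
C = Vt/(Pplat − PEEP) = 380.0 / (14.5 − 7) = 380.0/7.5 = 50.667 mL/cmH2O.
τ = R × C = 18.462 × 0.05067 L/cmH2O = 0.9355 s.
Fraction remaining = e^(−Te/τ) = e^(−1.85/0.9355) = 0.1384; trapped volume = 380.0 × 0.1384 = 52.592 mL.
Additional alveolar pressure from trapping ≈ V_trapped / C = 52.592 / 50.667 = 1.038 cmH2O.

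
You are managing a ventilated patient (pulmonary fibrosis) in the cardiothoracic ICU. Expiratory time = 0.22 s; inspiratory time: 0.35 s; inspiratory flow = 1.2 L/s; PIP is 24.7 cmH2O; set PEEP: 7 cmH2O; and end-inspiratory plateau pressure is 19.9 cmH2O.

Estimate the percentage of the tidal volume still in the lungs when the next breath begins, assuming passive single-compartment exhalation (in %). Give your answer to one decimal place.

18.5

Vt = flow × Ti = 1.2 L/s × 0.35 s × 1000 mL/L = 420.0 mL.
R = (PIP − Pplat)/V̇ = (24.7 − 19.9) / 1.2 = 4.8/1.2 = 4.0 cmH2O·s/L.
C = Vt/(Pplat − PEEP) = 420.0 / (19.9 − 7) = 420.0/12.9 = 32.558 mL/cmH2O.
τ = R × C = 4.0 × 0.03256 L/cmH2O = 0.1302 s.
Fraction remaining at end-expiration = e^(−Te/τ) = e^(−0.22/0.1302) = 0.1846 → 18.46%.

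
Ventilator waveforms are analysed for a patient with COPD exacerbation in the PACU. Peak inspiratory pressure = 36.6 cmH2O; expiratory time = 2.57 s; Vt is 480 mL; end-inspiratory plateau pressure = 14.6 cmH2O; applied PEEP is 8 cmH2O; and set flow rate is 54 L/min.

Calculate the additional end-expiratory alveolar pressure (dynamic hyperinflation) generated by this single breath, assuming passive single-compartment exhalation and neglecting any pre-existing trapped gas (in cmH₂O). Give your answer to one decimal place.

1.6

Flow: 54 L/min ÷ 60 = 0.9 L/s.
R = (PIP − Pplat)/V̇ = (36.6 − 14.6) / 0.9 = 22.0/0.9 = 24.444 cmH2O·s/L.
C = Vt/(Pplat − PEEP) = 480.0 / (14.6 − 8) = 480.0/6.6 = 72.727 mL/cmH2O.
τ = R × C = 24.444 × 0.07273 L/cmH2O = 1.778 s.
Fraction remaining = e^(−Te/τ) = e^(−2.57/1.778) = 0.2356; trapped volume = 480.0 × 0.2356 = 113.09 mL.
Additional alveolar pressure from trapping ≈ V_trapped / C = 113.09 / 72.727 = 1.555 cmH2O.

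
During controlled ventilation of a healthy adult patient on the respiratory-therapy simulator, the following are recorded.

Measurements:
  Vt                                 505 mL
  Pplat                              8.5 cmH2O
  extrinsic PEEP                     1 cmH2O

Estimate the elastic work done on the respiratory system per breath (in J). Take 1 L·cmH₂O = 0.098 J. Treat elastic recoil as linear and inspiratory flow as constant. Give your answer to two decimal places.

Elastic work ≈ ½ × (Pplat − PEEP) × Vt = 0.5 × (8.5 − 1) × 0.505 L = 0.5 × 7.5 × 0.505 = 1.894 L·cmH2O.
× 0.098 J/(L·cmH2O) → 0.1856 J.

0.19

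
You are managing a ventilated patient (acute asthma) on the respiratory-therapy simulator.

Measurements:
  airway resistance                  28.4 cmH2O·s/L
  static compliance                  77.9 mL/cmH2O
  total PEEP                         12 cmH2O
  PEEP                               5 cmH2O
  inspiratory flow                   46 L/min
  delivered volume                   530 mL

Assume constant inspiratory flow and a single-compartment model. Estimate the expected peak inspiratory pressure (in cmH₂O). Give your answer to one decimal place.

40.6

Flow: 46 L/min ÷ 60 = 0.7667 L/s.
Total PEEP = 12 cmH2O (set 5 + intrinsic 7); this is the baseline alveolar pressure.
Equation of motion (constant flow): PIP = Vt/C + R·V̇ + PEEP.
PIP = 530/77.9 + 28.4×0.7667 + 12 = 6.804 + 21.774 + 12 = 40.578 cmH2O.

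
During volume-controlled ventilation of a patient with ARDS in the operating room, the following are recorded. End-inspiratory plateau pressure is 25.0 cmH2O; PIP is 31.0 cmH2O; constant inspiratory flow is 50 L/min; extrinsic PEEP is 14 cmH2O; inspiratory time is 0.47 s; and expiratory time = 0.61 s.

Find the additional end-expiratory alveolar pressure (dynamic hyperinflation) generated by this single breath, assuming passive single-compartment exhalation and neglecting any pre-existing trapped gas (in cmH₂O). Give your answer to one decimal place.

1.0

Flow: 50 L/min ÷ 60 = 0.8333 L/s.
Vt = flow × Ti = 0.8333 L/s × 0.47 s × 1000 mL/L = 391.65 mL.
R = (PIP − Pplat)/V̇ = (31.0 − 25.0) / 0.8333 = 6.0/0.8333 = 7.2 cmH2O·s/L.
C = Vt/(Pplat − PEEP) = 391.65 / (25.0 − 14) = 391.65/11.0 = 35.605 mL/cmH2O.
τ = R × C = 7.2 × 0.03561 L/cmH2O = 0.2564 s.
Fraction remaining = e^(−Te/τ) = e^(−0.61/0.2564) = 0.09263; trapped volume = 391.65 × 0.09263 = 36.279 mL.
Additional alveolar pressure from trapping ≈ V_trapped / C = 36.279 / 35.605 = 1.019 cmH2O.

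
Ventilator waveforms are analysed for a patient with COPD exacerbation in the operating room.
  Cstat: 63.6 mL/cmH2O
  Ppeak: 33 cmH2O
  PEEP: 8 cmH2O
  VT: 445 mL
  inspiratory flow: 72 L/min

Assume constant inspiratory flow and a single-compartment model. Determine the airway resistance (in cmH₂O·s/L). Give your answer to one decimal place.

15.0

Flow: 72 L/min ÷ 60 = 1.2 L/s.
Equation of motion (constant flow): PIP = Vt/C + R·V̇ + PEEP.
R·V̇ = PIP − Vt/C − PEEP = 33 − 445/63.6 − 8 = 33 − 6.997 − 8 = 18.003 cmH2O.
R = 18.003 / 1.2 = 15.003 cmH2O·s/L.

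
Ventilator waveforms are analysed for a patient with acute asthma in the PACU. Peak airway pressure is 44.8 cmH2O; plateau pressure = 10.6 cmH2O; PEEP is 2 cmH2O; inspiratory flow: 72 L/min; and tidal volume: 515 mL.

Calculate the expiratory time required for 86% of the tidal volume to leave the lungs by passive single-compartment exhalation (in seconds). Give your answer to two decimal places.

3.36

Flow: 72 L/min ÷ 60 = 1.2 L/s.
R = (PIP − Pplat)/V̇ = (44.8 − 10.6) / 1.2 = 34.2/1.2 = 28.5 cmH2O·s/L.
C = Vt/(Pplat − PEEP) = 515.0 / (10.6 − 2) = 515.0/8.6 = 59.884 mL/cmH2O.
τ = R × C = 28.5 × 0.05988 L/cmH2O = 1.707 s.
t = −τ·ln(1 − 0.86) = −1.707·ln(0.14) = 3.356 s.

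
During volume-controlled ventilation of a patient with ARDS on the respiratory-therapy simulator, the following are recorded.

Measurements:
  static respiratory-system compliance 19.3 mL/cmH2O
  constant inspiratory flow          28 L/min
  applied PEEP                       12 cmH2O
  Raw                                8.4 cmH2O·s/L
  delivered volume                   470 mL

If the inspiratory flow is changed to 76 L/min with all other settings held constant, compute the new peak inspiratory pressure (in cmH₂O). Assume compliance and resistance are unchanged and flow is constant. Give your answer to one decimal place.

Flow: 28 L/min ÷ 60 = 0.4667 L/s.
New flow: 76 L/min ÷ 60 = 1.2667 L/s.
PIP = Vt/C + R·V̇ + PEEP (constant-flow equation of motion).
Only the resistive term changes: ΔPIP = R × ΔV̇ = 8.4 × (1.2667 − 0.4667) = 8.4 × 0.8 = 6.72 cmH2O.
Original PIP = 470/19.3 + 8.4×0.4667 + 12 = 40.273 cmH2O; new PIP = 40.273 + (6.72) = 46.993 cmH2O.

47.0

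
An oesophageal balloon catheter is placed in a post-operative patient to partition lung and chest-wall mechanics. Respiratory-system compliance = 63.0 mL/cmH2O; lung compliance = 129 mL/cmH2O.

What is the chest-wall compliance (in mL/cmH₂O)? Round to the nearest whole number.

123

1/Ccw = 1/Crs − 1/CL.
1/Ccw = 1/63.0 − 1/129 = 0.008121.
Ccw = 123.14 mL/cmH2O.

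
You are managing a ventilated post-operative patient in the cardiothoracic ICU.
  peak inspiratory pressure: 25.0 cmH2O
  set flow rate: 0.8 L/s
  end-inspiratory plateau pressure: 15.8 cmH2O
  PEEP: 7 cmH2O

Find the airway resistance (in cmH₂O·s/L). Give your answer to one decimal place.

11.5

Raw = (PIP − Pplat) / flow = (25.0 − 15.8) / 0.8 = 9.2 / 0.8 = 11.5 cmH2O·s/L.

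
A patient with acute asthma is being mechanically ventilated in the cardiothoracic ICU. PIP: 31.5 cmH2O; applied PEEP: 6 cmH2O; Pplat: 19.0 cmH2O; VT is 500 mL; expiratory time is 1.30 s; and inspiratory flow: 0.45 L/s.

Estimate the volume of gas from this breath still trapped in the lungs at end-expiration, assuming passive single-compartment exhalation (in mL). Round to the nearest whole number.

R = (PIP − Pplat)/V̇ = (31.5 − 19.0) / 0.45 = 12.5/0.45 = 27.778 cmH2O·s/L.
C = Vt/(Pplat − PEEP) = 500.0 / (19.0 − 6) = 500.0/13.0 = 38.462 mL/cmH2O.
τ = R × C = 27.778 × 0.03846 L/cmH2O = 1.068 s.
Fraction remaining = e^(−Te/τ) = e^(−1.30/1.068) = 0.296.
Trapped volume = 500.0 × 0.296 = 148.0 mL.

148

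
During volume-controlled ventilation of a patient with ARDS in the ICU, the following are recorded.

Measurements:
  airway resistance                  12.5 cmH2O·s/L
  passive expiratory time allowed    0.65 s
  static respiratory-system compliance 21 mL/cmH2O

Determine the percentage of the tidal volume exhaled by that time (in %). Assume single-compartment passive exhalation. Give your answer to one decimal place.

τ = R × C = 12.5 × 21 mL/cmH2O = 12.5 × 0.021 L/cmH2O = 0.2625 s.
Passive exhalation: V(t)/V₀ = e^(−t/τ) = e^(−0.65/0.2625) = 0.08406.
Fraction exhaled = 1 − 0.08406 = 0.9159 → 91.59%.

91.6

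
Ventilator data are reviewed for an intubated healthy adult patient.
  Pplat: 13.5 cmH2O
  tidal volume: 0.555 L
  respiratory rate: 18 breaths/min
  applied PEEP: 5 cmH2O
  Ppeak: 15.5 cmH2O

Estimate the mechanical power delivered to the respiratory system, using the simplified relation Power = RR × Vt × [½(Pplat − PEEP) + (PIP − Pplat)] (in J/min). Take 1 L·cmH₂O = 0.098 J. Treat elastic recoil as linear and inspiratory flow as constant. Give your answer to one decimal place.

Per-breath work = Vt × [½(Pplat−PEEP) + (PIP−Pplat)] = 0.555 × [0.5×8.5 + 2.0] = 0.555 × 6.25 = 3.469 L·cmH2O.
Power = 18 × 3.469 = 62.442 L·cmH2O/min.
× 0.098 J/(L·cmH2O) → 6.119 J/min.

6.1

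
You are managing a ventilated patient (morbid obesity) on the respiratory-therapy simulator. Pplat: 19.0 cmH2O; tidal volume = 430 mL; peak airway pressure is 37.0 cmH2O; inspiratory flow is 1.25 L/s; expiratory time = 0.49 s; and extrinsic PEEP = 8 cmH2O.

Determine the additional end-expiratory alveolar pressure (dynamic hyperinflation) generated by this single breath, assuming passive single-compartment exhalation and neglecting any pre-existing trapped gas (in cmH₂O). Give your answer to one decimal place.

R = (PIP − Pplat)/V̇ = (37.0 − 19.0) / 1.25 = 18.0/1.25 = 14.4 cmH2O·s/L.
C = Vt/(Pplat − PEEP) = 430.0 / (19.0 − 8) = 430.0/11.0 = 39.091 mL/cmH2O.
τ = R × C = 14.4 × 0.03909 L/cmH2O = 0.5629 s.
Fraction remaining = e^(−Te/τ) = e^(−0.49/0.5629) = 0.4187; trapped volume = 430.0 × 0.4187 = 180.04 mL.
Additional alveolar pressure from trapping ≈ V_trapped / C = 180.04 / 39.091 = 4.606 cmH2O.

4.6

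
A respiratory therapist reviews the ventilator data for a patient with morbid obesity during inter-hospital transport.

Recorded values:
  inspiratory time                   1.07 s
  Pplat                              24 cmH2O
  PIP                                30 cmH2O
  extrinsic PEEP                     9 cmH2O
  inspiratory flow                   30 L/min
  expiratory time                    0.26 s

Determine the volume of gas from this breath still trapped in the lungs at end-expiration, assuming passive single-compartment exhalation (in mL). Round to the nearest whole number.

Flow: 30 L/min ÷ 60 = 0.5 L/s.
Vt = flow × Ti = 0.5 L/s × 1.07 s × 1000 mL/L = 535.0 mL.
R = (PIP − Pplat)/V̇ = (30 − 24) / 0.5 = 6.0/0.5 = 12.0 cmH2O·s/L.
C = Vt/(Pplat − PEEP) = 535.0 / (24 − 9) = 535.0/15.0 = 35.667 mL/cmH2O.
τ = R × C = 12.0 × 0.03567 L/cmH2O = 0.428 s.
Fraction remaining = e^(−Te/τ) = e^(−0.26/0.428) = 0.5447.
Trapped volume = 535.0 × 0.5447 = 291.41 mL.

291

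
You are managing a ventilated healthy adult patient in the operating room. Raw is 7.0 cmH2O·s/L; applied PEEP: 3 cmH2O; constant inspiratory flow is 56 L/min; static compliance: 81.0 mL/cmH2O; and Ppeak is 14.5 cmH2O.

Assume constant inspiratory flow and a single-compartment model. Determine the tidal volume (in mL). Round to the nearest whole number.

Flow: 56 L/min ÷ 60 = 0.9333 L/s.
Equation of motion (constant flow): PIP = Vt/C + R·V̇ + PEEP.
Vt/C = PIP − R·V̇ − PEEP = 14.5 − 6.533 − 3 = 4.967 cmH2O.
Vt = C × 4.967 = 81.0 × 4.967 = 402.33 mL.

402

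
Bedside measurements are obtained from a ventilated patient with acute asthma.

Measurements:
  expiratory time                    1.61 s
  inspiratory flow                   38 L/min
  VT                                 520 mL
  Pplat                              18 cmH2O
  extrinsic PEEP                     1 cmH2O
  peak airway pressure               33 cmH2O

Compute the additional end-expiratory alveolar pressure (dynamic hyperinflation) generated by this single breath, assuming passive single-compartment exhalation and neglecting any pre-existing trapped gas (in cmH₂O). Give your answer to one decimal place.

Flow: 38 L/min ÷ 60 = 0.6333 L/s.
R = (PIP − Pplat)/V̇ = (33 − 18) / 0.6333 = 15.0/0.6333 = 23.685 cmH2O·s/L.
C = Vt/(Pplat − PEEP) = 520.0 / (18 − 1) = 520.0/17.0 = 30.588 mL/cmH2O.
τ = R × C = 23.685 × 0.03059 L/cmH2O = 0.7245 s.
Fraction remaining = e^(−Te/τ) = e^(−1.61/0.7245) = 0.1084; trapped volume = 520.0 × 0.1084 = 56.368 mL.
Additional alveolar pressure from trapping ≈ V_trapped / C = 56.368 / 30.588 = 1.843 cmH2O.

1.8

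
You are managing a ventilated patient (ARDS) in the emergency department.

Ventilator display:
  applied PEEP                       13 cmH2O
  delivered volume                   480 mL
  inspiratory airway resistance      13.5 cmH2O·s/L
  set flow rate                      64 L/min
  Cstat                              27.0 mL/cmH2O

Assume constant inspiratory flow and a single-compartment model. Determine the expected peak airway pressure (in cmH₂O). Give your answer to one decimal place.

45.2

Flow: 64 L/min ÷ 60 = 1.0667 L/s.
Equation of motion (constant flow): PIP = Vt/C + R·V̇ + PEEP.
PIP = 480/27.0 + 13.5×1.0667 + 13 = 17.778 + 14.4 + 13 = 45.178 cmH2O.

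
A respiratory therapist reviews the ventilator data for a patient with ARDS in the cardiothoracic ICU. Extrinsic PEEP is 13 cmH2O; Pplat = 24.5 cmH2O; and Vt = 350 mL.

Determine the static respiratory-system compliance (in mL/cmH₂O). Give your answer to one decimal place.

Cstat = Vt / (Pplat − PEEP) = 350 / (24.5 − 13) = 350 / 11.5 = 30.435 mL/cmH2O.

30.4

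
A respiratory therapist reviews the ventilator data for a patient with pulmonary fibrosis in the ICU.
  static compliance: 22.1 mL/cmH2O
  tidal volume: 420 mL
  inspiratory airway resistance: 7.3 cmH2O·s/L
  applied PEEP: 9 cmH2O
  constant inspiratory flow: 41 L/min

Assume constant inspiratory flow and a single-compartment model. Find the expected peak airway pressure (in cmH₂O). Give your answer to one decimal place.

33.0

Flow: 41 L/min ÷ 60 = 0.6833 L/s.
Equation of motion (constant flow): PIP = Vt/C + R·V̇ + PEEP.
PIP = 420/22.1 + 7.3×0.6833 + 9 = 19.005 + 4.988 + 9 = 32.993 cmH2O.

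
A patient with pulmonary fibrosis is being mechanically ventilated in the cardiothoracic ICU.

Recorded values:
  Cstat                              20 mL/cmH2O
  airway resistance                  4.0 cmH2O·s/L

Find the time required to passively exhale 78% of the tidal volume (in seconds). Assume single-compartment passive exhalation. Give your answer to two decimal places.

τ = R × C = 4.0 × 20 mL/cmH2O = 4.0 × 0.020 L/cmH2O = 0.08 s.
Exhaled fraction f = 1 − e^(−t/τ) → t = −τ·ln(1 − f) = −0.08·ln(0.22) = 0.1211 s.

0.12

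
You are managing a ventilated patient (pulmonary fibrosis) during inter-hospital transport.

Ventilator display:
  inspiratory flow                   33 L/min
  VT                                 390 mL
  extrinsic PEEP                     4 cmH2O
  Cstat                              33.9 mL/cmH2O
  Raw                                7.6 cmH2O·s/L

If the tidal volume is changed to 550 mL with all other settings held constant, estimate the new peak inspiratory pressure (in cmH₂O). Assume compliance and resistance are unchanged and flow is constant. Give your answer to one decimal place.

24.4

Flow: 33 L/min ÷ 60 = 0.55 L/s.
PIP = Vt/C + R·V̇ + PEEP (constant-flow equation of motion).
Only the elastic term changes: ΔPIP = ΔVt / C = (550 − 390) / 33.9 = 4.72 cmH2O.
Original PIP = 390/33.9 + 7.6×0.55 + 4 = 19.684 cmH2O; new PIP = 19.684 + (4.72) = 24.404 cmH2O.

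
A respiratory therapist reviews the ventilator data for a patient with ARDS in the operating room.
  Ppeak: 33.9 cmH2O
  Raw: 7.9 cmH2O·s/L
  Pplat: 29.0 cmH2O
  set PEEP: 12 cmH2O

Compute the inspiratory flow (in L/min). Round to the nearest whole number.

flow = (PIP − Pplat) / Raw = (33.9 − 29.0) / 7.9 = 0.6203 L/s × 60 = 37.218 L/min.

37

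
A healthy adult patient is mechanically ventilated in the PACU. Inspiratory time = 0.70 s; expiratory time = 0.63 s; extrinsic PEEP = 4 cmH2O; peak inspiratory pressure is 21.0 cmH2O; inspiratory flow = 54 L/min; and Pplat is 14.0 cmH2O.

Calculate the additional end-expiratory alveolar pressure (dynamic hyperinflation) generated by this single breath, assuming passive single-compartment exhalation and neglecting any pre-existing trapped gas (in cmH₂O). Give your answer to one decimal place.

Flow: 54 L/min ÷ 60 = 0.9 L/s.
Vt = flow × Ti = 0.9 L/s × 0.70 s × 1000 mL/L = 630.0 mL.
R = (PIP − Pplat)/V̇ = (21.0 − 14.0) / 0.9 = 7.0/0.9 = 7.778 cmH2O·s/L.
C = Vt/(Pplat − PEEP) = 630.0 / (14.0 − 4) = 630.0/10.0 = 63.0 mL/cmH2O.
τ = R × C = 7.778 × 0.063 L/cmH2O = 0.49 s.
Fraction remaining = e^(−Te/τ) = e^(−0.63/0.49) = 0.2765; trapped volume = 630.0 × 0.2765 = 174.2 mL.
Additional alveolar pressure from trapping ≈ V_trapped / C = 174.2 / 63.0 = 2.765 cmH2O.

2.8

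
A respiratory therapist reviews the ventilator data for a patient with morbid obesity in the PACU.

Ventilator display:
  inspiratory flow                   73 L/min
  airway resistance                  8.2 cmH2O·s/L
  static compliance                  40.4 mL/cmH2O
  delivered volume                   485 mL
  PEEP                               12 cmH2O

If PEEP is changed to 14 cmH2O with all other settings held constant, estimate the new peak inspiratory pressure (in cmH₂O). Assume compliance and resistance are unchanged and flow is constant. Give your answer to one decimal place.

36.0

Flow: 73 L/min ÷ 60 = 1.2167 L/s.
PIP = Vt/C + R·V̇ + PEEP (constant-flow equation of motion).
Only the baseline term changes: ΔPIP = ΔPEEP = 14 − 12 = 2.0 cmH2O.
Original PIP = 485/40.4 + 8.2×1.2167 + 12 = 33.982 cmH2O; new PIP = 33.982 + (2.0) = 35.982 cmH2O.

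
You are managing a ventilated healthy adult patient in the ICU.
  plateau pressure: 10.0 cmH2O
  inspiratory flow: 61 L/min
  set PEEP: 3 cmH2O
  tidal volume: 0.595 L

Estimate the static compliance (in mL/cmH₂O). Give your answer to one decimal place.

Cstat = Vt / (Pplat − PEEP) = 595 / (10.0 − 3) = 595 / 7.0 = 85.0 mL/cmH2O.

85.0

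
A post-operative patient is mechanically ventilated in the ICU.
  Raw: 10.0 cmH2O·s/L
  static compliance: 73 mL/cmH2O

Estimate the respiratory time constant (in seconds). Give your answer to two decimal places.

0.73

τ = R × C = 10.0 × 73 mL/cmH2O = 10.0 × 0.073 L/cmH2O = 0.73 s.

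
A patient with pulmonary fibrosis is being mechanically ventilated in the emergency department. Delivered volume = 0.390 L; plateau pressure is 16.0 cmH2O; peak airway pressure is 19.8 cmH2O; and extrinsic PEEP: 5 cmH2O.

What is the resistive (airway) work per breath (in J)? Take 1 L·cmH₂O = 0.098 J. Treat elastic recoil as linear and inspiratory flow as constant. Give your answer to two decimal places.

0.15

With constant inspiratory flow the resistive pressure is constant at PIP − Pplat = 19.8 − 16.0 = 3.8 cmH2O, so resistive work = 3.8 × 0.390 = 1.482 L·cmH2O.
× 0.098 J/(L·cmH2O) → 0.1452 J.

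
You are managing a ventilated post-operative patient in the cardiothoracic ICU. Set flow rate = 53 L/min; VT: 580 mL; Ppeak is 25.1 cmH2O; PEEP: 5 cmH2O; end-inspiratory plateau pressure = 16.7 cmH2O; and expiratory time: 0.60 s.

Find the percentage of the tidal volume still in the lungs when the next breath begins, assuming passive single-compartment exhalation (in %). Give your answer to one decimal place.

28.0

Flow: 53 L/min ÷ 60 = 0.8833 L/s.
R = (PIP − Pplat)/V̇ = (25.1 − 16.7) / 0.8833 = 8.4/0.8833 = 9.51 cmH2O·s/L.
C = Vt/(Pplat − PEEP) = 580.0 / (16.7 − 5) = 580.0/11.7 = 49.573 mL/cmH2O.
τ = R × C = 9.51 × 0.04957 L/cmH2O = 0.4714 s.
Fraction remaining at end-expiration = e^(−Te/τ) = e^(−0.60/0.4714) = 0.28 → 28.0%.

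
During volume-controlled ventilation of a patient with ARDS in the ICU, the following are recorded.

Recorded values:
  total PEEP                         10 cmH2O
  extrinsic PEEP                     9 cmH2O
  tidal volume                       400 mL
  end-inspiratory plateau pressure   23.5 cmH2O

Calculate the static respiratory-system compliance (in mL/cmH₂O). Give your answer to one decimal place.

29.6

End-expiratory occlusion gives total PEEP = 10 cmH2O (intrinsic PEEP = 10 − 9 = 1). Use total PEEP for the elastic gradient.
Cstat = Vt / (Pplat − PEEPtotal) = 400 / (23.5 − 10) = 400 / 13.5 = 29.63 mL/cmH2O.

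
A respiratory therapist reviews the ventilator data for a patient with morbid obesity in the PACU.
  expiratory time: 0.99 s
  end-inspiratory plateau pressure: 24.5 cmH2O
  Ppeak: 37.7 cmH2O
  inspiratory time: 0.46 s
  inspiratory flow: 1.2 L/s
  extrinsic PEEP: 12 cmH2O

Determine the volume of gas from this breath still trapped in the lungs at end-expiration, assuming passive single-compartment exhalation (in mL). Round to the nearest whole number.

Vt = flow × Ti = 1.2 L/s × 0.46 s × 1000 mL/L = 552.0 mL.
R = (PIP − Pplat)/V̇ = (37.7 − 24.5) / 1.2 = 13.2/1.2 = 11.0 cmH2O·s/L.
C = Vt/(Pplat − PEEP) = 552.0 / (24.5 − 12) = 552.0/12.5 = 44.16 mL/cmH2O.
τ = R × C = 11.0 × 0.04416 L/cmH2O = 0.4858 s.
Fraction remaining = e^(−Te/τ) = e^(−0.99/0.4858) = 0.1303.
Trapped volume = 552.0 × 0.1303 = 71.926 mL.

72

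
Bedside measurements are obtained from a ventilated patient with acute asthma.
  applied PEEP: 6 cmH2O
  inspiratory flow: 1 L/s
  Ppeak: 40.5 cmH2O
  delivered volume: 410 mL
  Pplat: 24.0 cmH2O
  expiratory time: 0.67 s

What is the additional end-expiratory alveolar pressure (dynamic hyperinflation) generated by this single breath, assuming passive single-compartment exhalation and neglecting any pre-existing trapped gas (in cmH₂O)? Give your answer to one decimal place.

R = (PIP − Pplat)/V̇ = (40.5 − 24.0) / 1 = 16.5/1 = 16.5 cmH2O·s/L.
C = Vt/(Pplat − PEEP) = 410.0 / (24.0 − 6) = 410.0/18.0 = 22.778 mL/cmH2O.
τ = R × C = 16.5 × 0.02278 L/cmH2O = 0.3759 s.
Fraction remaining = e^(−Te/τ) = e^(−0.67/0.3759) = 0.1682; trapped volume = 410.0 × 0.1682 = 68.962 mL.
Additional alveolar pressure from trapping ≈ V_trapped / C = 68.962 / 22.778 = 3.028 cmH2O.

3.0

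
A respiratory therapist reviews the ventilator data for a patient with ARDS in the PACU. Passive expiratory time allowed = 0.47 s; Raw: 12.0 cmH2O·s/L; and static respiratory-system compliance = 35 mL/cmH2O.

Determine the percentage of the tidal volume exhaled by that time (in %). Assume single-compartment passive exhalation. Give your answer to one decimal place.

67.3

τ = R × C = 12.0 × 35 mL/cmH2O = 12.0 × 0.035 L/cmH2O = 0.42 s.
Passive exhalation: V(t)/V₀ = e^(−t/τ) = e^(−0.47/0.42) = 0.3266.
Fraction exhaled = 1 − 0.3266 = 0.6734 → 67.34%.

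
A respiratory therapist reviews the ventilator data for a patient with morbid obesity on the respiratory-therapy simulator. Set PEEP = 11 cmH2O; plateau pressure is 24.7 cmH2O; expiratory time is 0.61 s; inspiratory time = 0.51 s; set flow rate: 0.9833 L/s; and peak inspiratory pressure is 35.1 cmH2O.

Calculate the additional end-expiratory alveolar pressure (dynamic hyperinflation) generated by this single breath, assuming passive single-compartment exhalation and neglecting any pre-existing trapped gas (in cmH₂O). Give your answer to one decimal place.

Vt = flow × Ti = 0.9833 L/s × 0.51 s × 1000 mL/L = 501.48 mL.
R = (PIP − Pplat)/V̇ = (35.1 − 24.7) / 0.9833 = 10.4/0.9833 = 10.577 cmH2O·s/L.
C = Vt/(Pplat − PEEP) = 501.48 / (24.7 − 11) = 501.48/13.7 = 36.604 mL/cmH2O.
τ = R × C = 10.577 × 0.0366 L/cmH2O = 0.3871 s.
Fraction remaining = e^(−Te/τ) = e^(−0.61/0.3871) = 0.2068; trapped volume = 501.48 × 0.2068 = 103.71 mL.
Additional alveolar pressure from trapping ≈ V_trapped / C = 103.71 / 36.604 = 2.833 cmH2O.

2.8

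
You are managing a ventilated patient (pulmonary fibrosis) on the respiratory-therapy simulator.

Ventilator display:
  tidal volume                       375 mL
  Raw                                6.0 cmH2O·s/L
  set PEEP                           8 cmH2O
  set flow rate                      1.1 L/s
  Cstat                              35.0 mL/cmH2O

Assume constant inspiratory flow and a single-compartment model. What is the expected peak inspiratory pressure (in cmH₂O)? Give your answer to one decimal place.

Equation of motion (constant flow): PIP = Vt/C + R·V̇ + PEEP.
PIP = 375/35.0 + 6.0×1.1 + 8 = 10.714 + 6.6 + 8 = 25.314 cmH2O.

25.3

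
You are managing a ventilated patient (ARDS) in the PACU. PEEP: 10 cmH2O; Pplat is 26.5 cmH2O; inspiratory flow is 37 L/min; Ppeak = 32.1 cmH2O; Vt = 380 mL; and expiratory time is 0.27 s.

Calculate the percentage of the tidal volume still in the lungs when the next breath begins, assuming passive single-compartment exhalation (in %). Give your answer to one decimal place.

27.5

Flow: 37 L/min ÷ 60 = 0.6167 L/s.
R = (PIP − Pplat)/V̇ = (32.1 − 26.5) / 0.6167 = 5.6/0.6167 = 9.081 cmH2O·s/L.
C = Vt/(Pplat − PEEP) = 380.0 / (26.5 − 10) = 380.0/16.5 = 23.03 mL/cmH2O.
τ = R × C = 9.081 × 0.02303 L/cmH2O = 0.2091 s.
Fraction remaining at end-expiration = e^(−Te/τ) = e^(−0.27/0.2091) = 0.2749 → 27.49%.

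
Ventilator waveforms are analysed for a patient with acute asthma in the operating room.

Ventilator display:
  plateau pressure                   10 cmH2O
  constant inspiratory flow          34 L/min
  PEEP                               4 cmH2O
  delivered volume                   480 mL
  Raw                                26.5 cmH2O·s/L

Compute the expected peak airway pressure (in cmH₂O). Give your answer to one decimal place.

25.0

Flow: 34 L/min ÷ 60 = 0.5667 L/s.
PIP = Pplat + Raw × flow = 10 + 26.5 × 0.5667 = 10 + 15.018 = 25.018 cmH2O.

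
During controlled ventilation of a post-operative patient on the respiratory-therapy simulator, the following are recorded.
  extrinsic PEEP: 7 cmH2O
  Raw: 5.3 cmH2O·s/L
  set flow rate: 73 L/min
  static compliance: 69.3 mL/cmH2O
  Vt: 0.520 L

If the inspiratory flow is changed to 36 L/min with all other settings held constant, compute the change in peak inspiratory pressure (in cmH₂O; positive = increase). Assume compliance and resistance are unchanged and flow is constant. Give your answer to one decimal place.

-3.3

Flow: 73 L/min ÷ 60 = 1.2167 L/s.
New flow: 36 L/min ÷ 60 = 0.6 L/s.
PIP = Vt/C + R·V̇ + PEEP (constant-flow equation of motion).
Only the resistive term changes: ΔPIP = R × ΔV̇ = 5.3 × (0.6 − 1.2167) = 5.3 × -0.6167 = -3.269 cmH2O.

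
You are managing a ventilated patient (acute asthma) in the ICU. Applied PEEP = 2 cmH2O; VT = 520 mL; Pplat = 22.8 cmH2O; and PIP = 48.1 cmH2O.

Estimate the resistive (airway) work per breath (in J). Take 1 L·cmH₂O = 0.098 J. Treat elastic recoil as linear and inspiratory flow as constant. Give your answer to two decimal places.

1.29

With constant inspiratory flow the resistive pressure is constant at PIP − Pplat = 48.1 − 22.8 = 25.3 cmH2O, so resistive work = 25.3 × 0.520 = 13.156 L·cmH2O.
× 0.098 J/(L·cmH2O) → 1.289 J.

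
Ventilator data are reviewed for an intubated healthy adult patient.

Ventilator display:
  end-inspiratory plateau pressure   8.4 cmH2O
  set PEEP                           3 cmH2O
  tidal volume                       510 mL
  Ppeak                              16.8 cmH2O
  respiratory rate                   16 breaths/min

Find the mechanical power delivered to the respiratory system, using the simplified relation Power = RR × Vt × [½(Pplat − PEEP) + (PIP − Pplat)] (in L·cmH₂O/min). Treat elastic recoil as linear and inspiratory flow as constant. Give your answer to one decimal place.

90.6

Per-breath work = Vt × [½(Pplat−PEEP) + (PIP−Pplat)] = 0.510 × [0.5×5.4 + 8.4] = 0.510 × 11.1 = 5.661 L·cmH2O.
Power = 16 × 5.661 = 90.576 L·cmH2O/min.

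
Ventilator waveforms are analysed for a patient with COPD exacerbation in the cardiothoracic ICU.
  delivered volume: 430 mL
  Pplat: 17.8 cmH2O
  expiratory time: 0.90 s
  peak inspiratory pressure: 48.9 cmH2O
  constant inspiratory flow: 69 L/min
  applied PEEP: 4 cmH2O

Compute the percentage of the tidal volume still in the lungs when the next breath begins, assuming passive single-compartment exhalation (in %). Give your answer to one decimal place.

34.4

Flow: 69 L/min ÷ 60 = 1.15 L/s.
R = (PIP − Pplat)/V̇ = (48.9 − 17.8) / 1.15 = 31.1/1.15 = 27.043 cmH2O·s/L.
C = Vt/(Pplat − PEEP) = 430.0 / (17.8 − 4) = 430.0/13.8 = 31.159 mL/cmH2O.
τ = R × C = 27.043 × 0.03116 L/cmH2O = 0.8427 s.
Fraction remaining at end-expiration = e^(−Te/τ) = e^(−0.90/0.8427) = 0.3437 → 34.37%.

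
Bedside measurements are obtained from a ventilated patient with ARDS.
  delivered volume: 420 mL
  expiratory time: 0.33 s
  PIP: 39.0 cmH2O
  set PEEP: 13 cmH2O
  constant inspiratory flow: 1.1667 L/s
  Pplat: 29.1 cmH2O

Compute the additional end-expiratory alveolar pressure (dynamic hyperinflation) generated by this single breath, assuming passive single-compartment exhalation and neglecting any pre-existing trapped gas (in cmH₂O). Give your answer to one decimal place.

R = (PIP − Pplat)/V̇ = (39.0 − 29.1) / 1.1667 = 9.9/1.1667 = 8.485 cmH2O·s/L.
C = Vt/(Pplat − PEEP) = 420.0 / (29.1 − 13) = 420.0/16.1 = 26.087 mL/cmH2O.
τ = R × C = 8.485 × 0.02609 L/cmH2O = 0.2214 s.
Fraction remaining = e^(−Te/τ) = e^(−0.33/0.2214) = 0.2253; trapped volume = 420.0 × 0.2253 = 94.626 mL.
Additional alveolar pressure from trapping ≈ V_trapped / C = 94.626 / 26.087 = 3.627 cmH2O.

3.6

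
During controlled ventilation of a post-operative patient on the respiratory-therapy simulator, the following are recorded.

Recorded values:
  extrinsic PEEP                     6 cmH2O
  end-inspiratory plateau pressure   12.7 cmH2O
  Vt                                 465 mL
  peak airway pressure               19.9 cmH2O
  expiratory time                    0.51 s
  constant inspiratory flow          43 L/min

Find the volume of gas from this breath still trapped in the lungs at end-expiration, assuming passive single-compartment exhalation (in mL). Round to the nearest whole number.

Flow: 43 L/min ÷ 60 = 0.7167 L/s.
R = (PIP − Pplat)/V̇ = (19.9 − 12.7) / 0.7167 = 7.2/0.7167 = 10.046 cmH2O·s/L.
C = Vt/(Pplat − PEEP) = 465.0 / (12.7 − 6) = 465.0/6.7 = 69.403 mL/cmH2O.
τ = R × C = 10.046 × 0.0694 L/cmH2O = 0.6972 s.
Fraction remaining = e^(−Te/τ) = e^(−0.51/0.6972) = 0.4812.
Trapped volume = 465.0 × 0.4812 = 223.76 mL.

224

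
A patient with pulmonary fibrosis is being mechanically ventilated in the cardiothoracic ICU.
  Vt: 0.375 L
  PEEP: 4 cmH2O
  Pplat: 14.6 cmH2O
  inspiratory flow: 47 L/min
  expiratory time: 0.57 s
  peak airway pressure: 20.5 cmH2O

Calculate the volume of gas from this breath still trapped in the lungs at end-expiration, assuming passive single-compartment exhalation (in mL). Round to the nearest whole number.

Flow: 47 L/min ÷ 60 = 0.7833 L/s.
R = (PIP − Pplat)/V̇ = (20.5 − 14.6) / 0.7833 = 5.9/0.7833 = 7.532 cmH2O·s/L.
C = Vt/(Pplat − PEEP) = 375.0 / (14.6 − 4) = 375.0/10.6 = 35.377 mL/cmH2O.
τ = R × C = 7.532 × 0.03538 L/cmH2O = 0.2665 s.
Fraction remaining = e^(−Te/τ) = e^(−0.57/0.2665) = 0.1178.
Trapped volume = 375.0 × 0.1178 = 44.175 mL.

44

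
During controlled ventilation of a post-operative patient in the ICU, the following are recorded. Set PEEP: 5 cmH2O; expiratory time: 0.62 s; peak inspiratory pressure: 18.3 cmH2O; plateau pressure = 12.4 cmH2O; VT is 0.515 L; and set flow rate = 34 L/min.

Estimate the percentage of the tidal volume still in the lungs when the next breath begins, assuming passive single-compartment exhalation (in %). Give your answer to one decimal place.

Flow: 34 L/min ÷ 60 = 0.5667 L/s.
R = (PIP − Pplat)/V̇ = (18.3 − 12.4) / 0.5667 = 5.9/0.5667 = 10.411 cmH2O·s/L.
C = Vt/(Pplat − PEEP) = 515.0 / (12.4 − 5) = 515.0/7.4 = 69.595 mL/cmH2O.
τ = R × C = 10.411 × 0.0696 L/cmH2O = 0.7246 s.
Fraction remaining at end-expiration = e^(−Te/τ) = e^(−0.62/0.7246) = 0.425 → 42.5%.

42.5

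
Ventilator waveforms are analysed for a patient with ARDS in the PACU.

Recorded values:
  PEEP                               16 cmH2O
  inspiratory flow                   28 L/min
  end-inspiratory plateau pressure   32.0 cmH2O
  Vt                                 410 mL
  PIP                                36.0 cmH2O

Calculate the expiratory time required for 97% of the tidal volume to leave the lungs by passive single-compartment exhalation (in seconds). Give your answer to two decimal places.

Flow: 28 L/min ÷ 60 = 0.4667 L/s.
R = (PIP − Pplat)/V̇ = (36.0 − 32.0) / 0.4667 = 4.0/0.4667 = 8.571 cmH2O·s/L.
C = Vt/(Pplat − PEEP) = 410.0 / (32.0 − 16) = 410.0/16.0 = 25.625 mL/cmH2O.
τ = R × C = 8.571 × 0.02563 L/cmH2O = 0.2197 s.
t = −τ·ln(1 − 0.97) = −0.2197·ln(0.03) = 0.7704 s.

0.77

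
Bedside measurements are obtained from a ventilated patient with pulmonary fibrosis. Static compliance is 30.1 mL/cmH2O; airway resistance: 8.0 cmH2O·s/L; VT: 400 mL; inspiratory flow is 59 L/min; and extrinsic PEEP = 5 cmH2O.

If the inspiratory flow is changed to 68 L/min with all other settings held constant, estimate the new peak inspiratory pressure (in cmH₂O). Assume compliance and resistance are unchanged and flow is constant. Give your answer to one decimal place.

Flow: 59 L/min ÷ 60 = 0.9833 L/s.
New flow: 68 L/min ÷ 60 = 1.1333 L/s.
PIP = Vt/C + R·V̇ + PEEP (constant-flow equation of motion).
Only the resistive term changes: ΔPIP = R × ΔV̇ = 8.0 × (1.1333 − 0.9833) = 8.0 × 0.15 = 1.2 cmH2O.
Original PIP = 400/30.1 + 8.0×0.9833 + 5 = 26.155 cmH2O; new PIP = 26.155 + (1.2) = 27.355 cmH2O.

27.4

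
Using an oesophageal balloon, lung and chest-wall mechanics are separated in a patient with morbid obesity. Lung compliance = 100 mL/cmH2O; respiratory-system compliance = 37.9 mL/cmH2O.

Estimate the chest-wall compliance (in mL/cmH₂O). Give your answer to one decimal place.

1/Ccw = 1/Crs − 1/CL.
1/Ccw = 1/37.9 − 1/100 = 0.01639.
Ccw = 61.013 mL/cmH2O.

61.0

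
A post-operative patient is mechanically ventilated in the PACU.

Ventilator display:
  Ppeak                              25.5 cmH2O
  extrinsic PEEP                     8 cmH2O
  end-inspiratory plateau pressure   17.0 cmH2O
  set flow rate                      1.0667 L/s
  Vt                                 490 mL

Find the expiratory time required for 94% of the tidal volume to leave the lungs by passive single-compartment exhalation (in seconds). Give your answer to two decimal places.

R = (PIP − Pplat)/V̇ = (25.5 − 17.0) / 1.0667 = 8.5/1.0667 = 7.969 cmH2O·s/L.
C = Vt/(Pplat − PEEP) = 490.0 / (17.0 − 8) = 490.0/9.0 = 54.444 mL/cmH2O.
τ = R × C = 7.969 × 0.05444 L/cmH2O = 0.4338 s.
t = −τ·ln(1 − 0.94) = −0.4338·ln(0.06) = 1.22 s.

1.22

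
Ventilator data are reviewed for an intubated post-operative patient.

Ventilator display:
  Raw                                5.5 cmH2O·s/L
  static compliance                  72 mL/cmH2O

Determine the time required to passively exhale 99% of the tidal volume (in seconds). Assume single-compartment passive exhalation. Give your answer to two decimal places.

1.82

τ = R × C = 5.5 × 72 mL/cmH2O = 5.5 × 0.072 L/cmH2O = 0.396 s.
Exhaled fraction f = 1 − e^(−t/τ) → t = −τ·ln(1 − f) = −0.396·ln(0.01) = 1.824 s.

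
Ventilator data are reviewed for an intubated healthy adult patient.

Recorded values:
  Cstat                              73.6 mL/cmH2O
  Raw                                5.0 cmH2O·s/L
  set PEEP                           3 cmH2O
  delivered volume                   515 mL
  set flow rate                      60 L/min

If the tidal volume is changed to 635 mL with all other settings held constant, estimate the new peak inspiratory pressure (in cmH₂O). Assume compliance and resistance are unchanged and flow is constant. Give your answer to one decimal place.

Flow: 60 L/min ÷ 60 = 1 L/s.
PIP = Vt/C + R·V̇ + PEEP (constant-flow equation of motion).
Only the elastic term changes: ΔPIP = ΔVt / C = (635 − 515) / 73.6 = 1.63 cmH2O.
Original PIP = 515/73.6 + 5.0×1 + 3 = 14.997 cmH2O; new PIP = 14.997 + (1.63) = 16.627 cmH2O.

16.6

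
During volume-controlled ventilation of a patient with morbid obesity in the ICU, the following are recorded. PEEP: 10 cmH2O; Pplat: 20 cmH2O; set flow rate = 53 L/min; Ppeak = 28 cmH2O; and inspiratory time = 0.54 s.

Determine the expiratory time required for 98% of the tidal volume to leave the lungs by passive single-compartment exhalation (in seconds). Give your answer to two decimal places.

1.69

Flow: 53 L/min ÷ 60 = 0.8833 L/s.
Vt = flow × Ti = 0.8833 L/s × 0.54 s × 1000 mL/L = 476.98 mL.
R = (PIP − Pplat)/V̇ = (28 − 20) / 0.8833 = 8.0/0.8833 = 9.057 cmH2O·s/L.
C = Vt/(Pplat − PEEP) = 476.98 / (20 − 10) = 476.98/10.0 = 47.698 mL/cmH2O.
τ = R × C = 9.057 × 0.0477 L/cmH2O = 0.432 s.
t = −τ·ln(1 − 0.98) = −0.432·ln(0.02) = 1.69 s.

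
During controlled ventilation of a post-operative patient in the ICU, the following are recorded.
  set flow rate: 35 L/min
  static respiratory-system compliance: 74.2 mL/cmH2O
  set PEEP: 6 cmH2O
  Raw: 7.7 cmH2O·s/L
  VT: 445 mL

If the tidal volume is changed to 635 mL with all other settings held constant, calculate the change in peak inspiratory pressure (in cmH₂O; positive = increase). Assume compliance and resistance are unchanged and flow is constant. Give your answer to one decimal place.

2.6

PIP = Vt/C + R·V̇ + PEEP (constant-flow equation of motion).
Only the elastic term changes: ΔPIP = ΔVt / C = (635 − 445) / 74.2 = 2.561 cmH2O.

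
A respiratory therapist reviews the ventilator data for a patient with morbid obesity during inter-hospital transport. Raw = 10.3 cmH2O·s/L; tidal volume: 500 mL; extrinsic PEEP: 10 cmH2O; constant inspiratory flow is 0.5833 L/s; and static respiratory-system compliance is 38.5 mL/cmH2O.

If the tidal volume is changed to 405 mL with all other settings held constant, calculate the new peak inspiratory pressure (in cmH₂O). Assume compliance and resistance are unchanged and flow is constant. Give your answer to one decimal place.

26.5

PIP = Vt/C + R·V̇ + PEEP (constant-flow equation of motion).
Only the elastic term changes: ΔPIP = ΔVt / C = (405 − 500) / 38.5 = -2.468 cmH2O.
Original PIP = 500/38.5 + 10.3×0.5833 + 10 = 28.995 cmH2O; new PIP = 28.995 + (-2.468) = 26.527 cmH2O.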